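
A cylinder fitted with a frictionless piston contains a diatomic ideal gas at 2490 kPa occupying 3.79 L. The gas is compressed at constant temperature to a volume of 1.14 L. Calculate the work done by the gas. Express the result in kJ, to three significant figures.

W ≈ -11.3 kJ

Isothermal: W = nRT ln(V₂/V₁) = P₁V₁ ln(V₂/V₁).
P₁V₁ = (2490 kPa)(3.79 L) = 9437 J.
W = 9437 × ln(1.14/3.79) = 9437 × -1.201
W_by_gas = -11337 J.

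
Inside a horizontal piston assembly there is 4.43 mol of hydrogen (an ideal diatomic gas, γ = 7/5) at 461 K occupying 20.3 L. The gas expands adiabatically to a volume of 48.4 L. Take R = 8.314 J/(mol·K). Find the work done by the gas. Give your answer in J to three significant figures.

W ≈ 12500 J

Adiabatic: TV^(γ−1) = const with γ = 7/5.
T₂ = T₁ (V₁/V₂)^(γ−1) = 461 × (20.3/48.4)^0.4 = 461 × 0.7064 = 325.7 K.
W_by = nCᵥ(T₁ − T₂) = (4.43)(20.79)(461 − 325.7) = 12462 J.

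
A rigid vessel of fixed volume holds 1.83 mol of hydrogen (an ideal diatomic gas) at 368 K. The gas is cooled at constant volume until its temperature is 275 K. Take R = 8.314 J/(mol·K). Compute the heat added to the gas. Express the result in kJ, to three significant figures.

Q ≈ -3.54 kJ

Constant volume ⇒ W = 0, so Q = ΔU = nCᵥΔT with Cᵥ = 5R/2 = 20.79 J/(mol·K).
ΔU = (1.83)(20.79)(275 − 368) = -3537 J.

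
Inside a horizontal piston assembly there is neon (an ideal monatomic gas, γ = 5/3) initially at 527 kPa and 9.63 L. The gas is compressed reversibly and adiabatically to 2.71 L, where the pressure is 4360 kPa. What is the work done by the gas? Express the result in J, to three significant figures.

Adiabatic: W = (P₁V₁ − P₂V₂)/(γ − 1) with γ = 5/3.
P₁V₁ = 5075 J, P₂V₂ = 11816 J.
W = (5075 − 11816) / 0.6667 = -10111 J.

W ≈ -10100 J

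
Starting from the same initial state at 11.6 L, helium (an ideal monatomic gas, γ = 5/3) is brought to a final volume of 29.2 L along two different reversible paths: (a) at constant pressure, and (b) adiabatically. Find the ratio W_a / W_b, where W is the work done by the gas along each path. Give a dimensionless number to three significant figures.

W_a / W_b ≈ 2.20

Path (a) isobaric: W = P₁(V₂ − V₁) → W_a/(P₁V₁) = 1.517.
Path (b) adiabatic: W = P₁V₁(1 − (V₁/V₂)^(γ−1))/(γ−1) → W_b/(P₁V₁) = 0.6894.
W_a / W_b = 1.517 / 0.6894 = 2.201.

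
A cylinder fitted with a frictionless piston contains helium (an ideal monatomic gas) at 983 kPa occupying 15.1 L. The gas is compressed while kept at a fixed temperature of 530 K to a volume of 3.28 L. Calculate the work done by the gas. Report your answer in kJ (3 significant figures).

Isothermal: W = nRT ln(V₂/V₁) = P₁V₁ ln(V₂/V₁).
P₁V₁ = (983 kPa)(15.1 L) = 14843 J.
W = 14843 × ln(3.28/15.1) = 14843 × -1.527
W_by_gas = -22664 J.

W ≈ -22.7 kJ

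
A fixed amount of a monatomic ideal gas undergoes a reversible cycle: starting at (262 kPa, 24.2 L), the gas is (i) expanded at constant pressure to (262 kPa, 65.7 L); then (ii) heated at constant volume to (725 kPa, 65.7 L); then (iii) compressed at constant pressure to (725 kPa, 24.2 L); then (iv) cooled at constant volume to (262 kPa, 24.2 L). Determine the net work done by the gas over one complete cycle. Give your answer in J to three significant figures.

W_net ≈ -19200 J

Constant-volume legs do no work.
W(i) = (262)(65.7 − 24.2) = 10873 J; W(iii) = (725)(24.2 − 65.7) = -30088 J.
W_net = 10873 − 30088 = -19214 J (the counter-clockwise enclosed area).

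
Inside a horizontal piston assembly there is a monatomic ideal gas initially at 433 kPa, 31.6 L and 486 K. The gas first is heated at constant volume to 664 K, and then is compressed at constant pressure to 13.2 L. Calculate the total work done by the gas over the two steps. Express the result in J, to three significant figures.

W_total ≈ -10900 J

Step 1 (isochoric): W = 0 (constant volume).
After step 1: P = 591.6 kPa (V unchanged).
Step 2 (isobaric): W = PΔV = (591.6 kPa)(13.2 − 31.6 L) = -10885 J.
W_total = 0 − 10885 = -10885 J.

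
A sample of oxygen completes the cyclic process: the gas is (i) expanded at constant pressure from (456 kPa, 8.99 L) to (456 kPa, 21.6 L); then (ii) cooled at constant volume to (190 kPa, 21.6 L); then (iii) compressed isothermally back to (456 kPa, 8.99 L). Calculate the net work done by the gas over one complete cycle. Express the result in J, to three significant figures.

Leg (i): W = PΔV = (456)(21.6 − 8.99) = 5750 J.
Leg (ii): W = 0.
Leg (iii): W = PᵢVᵢ ln(V_f/Vᵢ) = (4104) ln(8.99/21.6) = -3597 J.
W_net = 5750 − 3597 = 2153 J.

W_net ≈ 2150 J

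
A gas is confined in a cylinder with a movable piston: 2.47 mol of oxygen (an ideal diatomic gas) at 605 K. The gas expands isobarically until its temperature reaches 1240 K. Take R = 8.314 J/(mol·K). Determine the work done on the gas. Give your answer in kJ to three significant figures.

W ≈ -13.0 kJ

Isobaric: W = P ΔV = nR ΔT.
W = (2.47)(8.314)(1240 − 605) = 13040 J.
Work on gas = −W_by = -13040 J.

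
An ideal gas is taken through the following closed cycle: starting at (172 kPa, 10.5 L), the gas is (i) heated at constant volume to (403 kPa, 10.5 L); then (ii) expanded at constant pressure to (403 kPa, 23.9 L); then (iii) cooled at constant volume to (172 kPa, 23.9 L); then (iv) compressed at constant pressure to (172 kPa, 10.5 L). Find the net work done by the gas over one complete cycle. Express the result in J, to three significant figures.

W_net ≈ 3100 J

Constant-volume legs do no work.
W(ii) = (403)(23.9 − 10.5) = 5400 J; W(iv) = (172)(10.5 − 23.9) = -2305 J.
W_net = 5400 − 2305 = 3095 J (the clockwise enclosed area).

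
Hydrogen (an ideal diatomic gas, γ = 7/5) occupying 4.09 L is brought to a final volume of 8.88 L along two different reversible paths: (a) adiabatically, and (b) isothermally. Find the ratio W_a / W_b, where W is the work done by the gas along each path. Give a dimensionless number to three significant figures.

Path (a) adiabatic: W = P₁V₁(1 − (V₁/V₂)^(γ−1))/(γ−1) → W_a/(P₁V₁) = 0.6666.
Path (b) isothermal: W = P₁V₁ ln(V₂/V₁) → W_b/(P₁V₁) = 0.7753.
W_a / W_b = 0.6666 / 0.7753 = 0.8598.

W_a / W_b ≈ 0.860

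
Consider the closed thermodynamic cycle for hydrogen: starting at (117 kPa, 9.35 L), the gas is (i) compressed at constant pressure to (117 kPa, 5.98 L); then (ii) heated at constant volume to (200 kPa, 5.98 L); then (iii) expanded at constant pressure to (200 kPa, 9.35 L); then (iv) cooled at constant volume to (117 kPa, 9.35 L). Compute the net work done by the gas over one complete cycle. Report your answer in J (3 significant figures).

Constant-volume legs do no work.
W(i) = (117)(5.98 − 9.35) = -394.3 J; W(iii) = (200)(9.35 − 5.98) = 674 J.
W_net = -394.3 + 674 = 279.7 J (the clockwise enclosed area).

W_net ≈ 280 J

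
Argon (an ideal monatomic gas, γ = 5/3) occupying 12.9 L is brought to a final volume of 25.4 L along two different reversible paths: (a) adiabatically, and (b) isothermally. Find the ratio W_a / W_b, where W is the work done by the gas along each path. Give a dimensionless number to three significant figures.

W_a / W_b ≈ 0.805

Path (a) adiabatic: W = P₁V₁(1 − (V₁/V₂)^(γ−1))/(γ−1) → W_a/(P₁V₁) = 0.5452.
Path (b) isothermal: W = P₁V₁ ln(V₂/V₁) → W_b/(P₁V₁) = 0.6775.
W_a / W_b = 0.5452 / 0.6775 = 0.8046.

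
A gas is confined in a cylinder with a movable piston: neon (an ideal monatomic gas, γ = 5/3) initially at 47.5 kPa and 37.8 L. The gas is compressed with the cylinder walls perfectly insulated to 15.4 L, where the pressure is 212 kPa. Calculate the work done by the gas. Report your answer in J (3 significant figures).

W ≈ -2200 J

Adiabatic: W = (P₁V₁ − P₂V₂)/(γ − 1) with γ = 5/3.
P₁V₁ = 1795 J, P₂V₂ = 3265 J.
W = (1795 − 3265) / 0.6667 = -2204 J.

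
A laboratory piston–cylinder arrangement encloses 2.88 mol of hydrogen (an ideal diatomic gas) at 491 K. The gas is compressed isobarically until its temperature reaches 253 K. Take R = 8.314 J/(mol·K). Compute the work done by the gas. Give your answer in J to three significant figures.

W ≈ -5700 J

Isobaric: W = P ΔV = nR ΔT.
W = (2.88)(8.314)(253 − 491) = -5699 J.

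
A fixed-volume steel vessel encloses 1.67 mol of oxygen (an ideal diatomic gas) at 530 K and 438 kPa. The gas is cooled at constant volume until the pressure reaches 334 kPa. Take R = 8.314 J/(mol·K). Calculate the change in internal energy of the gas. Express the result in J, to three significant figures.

ΔU ≈ -4370 J

Constant volume ⇒ W = 0, so Q = ΔU = nCᵥΔT with Cᵥ = 5R/2 = 20.79 J/(mol·K).
At constant V, T₂/T₁ = P₂/P₁ ⇒ ΔT = T₁(P₂/P₁ − 1) = 530·(334/438 − 1) = -125.8 K.
ΔU = (1.67)(20.79)(-125.8) = -4368 J.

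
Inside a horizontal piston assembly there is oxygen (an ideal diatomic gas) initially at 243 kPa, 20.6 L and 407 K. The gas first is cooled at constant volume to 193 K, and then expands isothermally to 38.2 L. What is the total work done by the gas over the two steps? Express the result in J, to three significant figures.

Step 1 (isochoric): W = 0 (constant volume).
After step 1: P = 115.2 kPa (V unchanged).
Step 2 (isothermal): W = P₁V₁ ln(V₂/V₁) = (2374) ln(38.2/20.6) = 1466 J.
W_total = 0 + 1466 = 1466 J.

W_total ≈ 1470 J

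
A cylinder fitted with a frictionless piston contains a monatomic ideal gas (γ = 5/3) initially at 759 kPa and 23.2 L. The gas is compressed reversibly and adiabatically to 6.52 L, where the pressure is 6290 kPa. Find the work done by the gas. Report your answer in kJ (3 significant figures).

Adiabatic: W = (P₁V₁ − P₂V₂)/(γ − 1) with γ = 5/3.
P₁V₁ = 17609 J, P₂V₂ = 41011 J.
W = (17609 − 41011) / 0.6667 = -35103 J.

W ≈ -35.1 kJ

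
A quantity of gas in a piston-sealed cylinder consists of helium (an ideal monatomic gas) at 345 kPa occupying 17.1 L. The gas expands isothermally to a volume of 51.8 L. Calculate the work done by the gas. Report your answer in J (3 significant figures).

W ≈ 6540 J

Isothermal: W = nRT ln(V₂/V₁) = P₁V₁ ln(V₂/V₁).
P₁V₁ = (345 kPa)(17.1 L) = 5900 J.
W = 5900 × ln(51.8/17.1) = 5900 × 1.108
W_by_gas = 6538 J.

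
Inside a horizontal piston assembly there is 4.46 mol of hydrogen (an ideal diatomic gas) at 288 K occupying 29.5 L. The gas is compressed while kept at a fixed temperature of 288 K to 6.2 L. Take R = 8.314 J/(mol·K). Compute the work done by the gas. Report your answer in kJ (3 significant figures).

Isothermal: W = nRT ln(V₂/V₁).
W = (4.46)(8.314)(288) × ln(6.2/29.5)
  = 10679 × -1.56
W_by_gas = -16658 J.

W ≈ -16.7 kJ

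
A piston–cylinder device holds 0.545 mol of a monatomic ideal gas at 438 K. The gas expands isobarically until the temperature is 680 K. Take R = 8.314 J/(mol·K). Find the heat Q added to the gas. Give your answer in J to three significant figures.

Q ≈ 2740 J

Isobaric: W = nRΔT = (0.545)(8.314)(242) = 1097 J.
ΔU = nCᵥΔT with Cᵥ = 3R/2: ΔU = (0.545)(12.47)(242) = 1645 J.
Q = ΔU + W = 1645 + 1097 = 2741 J.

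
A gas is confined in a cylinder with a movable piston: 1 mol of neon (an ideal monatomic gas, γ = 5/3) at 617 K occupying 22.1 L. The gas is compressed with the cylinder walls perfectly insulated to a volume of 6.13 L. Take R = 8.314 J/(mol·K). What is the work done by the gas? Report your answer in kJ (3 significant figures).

Adiabatic: TV^(γ−1) = const with γ = 5/3.
T₂ = T₁ (V₁/V₂)^(γ−1) = 617 × (22.1/6.13)^0.667 = 617 × 2.351 = 1451 K.
W_by = nCᵥ(T₁ − T₂) = (1)(12.47)(617 − 1451) = -10397 J.

W ≈ -10.4 kJ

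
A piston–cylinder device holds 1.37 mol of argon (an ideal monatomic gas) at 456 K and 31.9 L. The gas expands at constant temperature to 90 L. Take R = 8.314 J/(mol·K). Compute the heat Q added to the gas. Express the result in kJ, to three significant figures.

Q ≈ 5.39 kJ

Isothermal ⇒ ΔU = 0, so Q = W = nRT ln(V₂/V₁).
Q = (1.37)(8.314)(456) ln(90/31.9) = 5194 × 1.037 = 5387 J.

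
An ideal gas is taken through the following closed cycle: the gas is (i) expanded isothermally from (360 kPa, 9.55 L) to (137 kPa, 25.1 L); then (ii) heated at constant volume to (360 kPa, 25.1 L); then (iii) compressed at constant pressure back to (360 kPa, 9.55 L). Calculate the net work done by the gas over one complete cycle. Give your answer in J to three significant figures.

Leg (i): W = PᵢVᵢ ln(V_f/Vᵢ) = (3438) ln(25.1/9.55) = 3322 J.
Leg (ii): W = 0.
Leg (iii): W = PΔV = (360)(9.55 − 25.1) = -5598 J.
W_net = 3322 − 5598 = -2276 J.

W_net ≈ -2280 J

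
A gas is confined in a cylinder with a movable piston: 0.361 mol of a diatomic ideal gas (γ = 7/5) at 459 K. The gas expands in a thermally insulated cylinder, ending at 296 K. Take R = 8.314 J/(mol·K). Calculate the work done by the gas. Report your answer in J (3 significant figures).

W ≈ 1220 J

Adiabatic ⇒ Q = 0, so W_by = −ΔU = nCᵥ(T₁ − T₂).
Cᵥ = 5R/2 = 20.79 J/(mol·K).
W = (0.361)(20.79)(459 − 296) = 1223 J.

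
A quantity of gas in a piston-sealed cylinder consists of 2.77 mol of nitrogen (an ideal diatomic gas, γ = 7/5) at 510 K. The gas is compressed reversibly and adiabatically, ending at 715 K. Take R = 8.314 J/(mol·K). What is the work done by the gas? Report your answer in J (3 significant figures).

Adiabatic ⇒ Q = 0, so W_by = −ΔU = nCᵥ(T₁ − T₂).
Cᵥ = 5R/2 = 20.79 J/(mol·K).
W = (2.77)(20.79)(510 − 715) = -11803 J.

W ≈ -11800 J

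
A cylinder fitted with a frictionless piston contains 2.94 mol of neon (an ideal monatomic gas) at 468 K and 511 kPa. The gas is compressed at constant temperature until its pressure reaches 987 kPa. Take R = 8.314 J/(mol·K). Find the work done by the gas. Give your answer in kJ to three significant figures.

W ≈ -7.53 kJ

Isothermal process: W = nRT ln(V₂/V₁) = nRT ln(P₁/P₂).
W = (2.94)(8.314)(468) × ln(511/987)
  = 11439 × ln(0.5177) = 11439 × -0.6583
W_by_gas = -7531 J.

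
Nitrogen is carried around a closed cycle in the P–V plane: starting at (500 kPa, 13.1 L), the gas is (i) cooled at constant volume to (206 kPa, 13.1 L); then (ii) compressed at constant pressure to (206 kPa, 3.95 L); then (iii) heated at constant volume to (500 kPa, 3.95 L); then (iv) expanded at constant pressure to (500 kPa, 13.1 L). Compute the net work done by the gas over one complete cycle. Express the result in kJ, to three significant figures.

W_net ≈ 2.69 kJ

Constant-volume legs do no work.
W(ii) = (206)(3.95 − 13.1) = -1885 J; W(iv) = (500)(13.1 − 3.95) = 4575 J.
W_net = -1885 + 4575 = 2690 J (the clockwise enclosed area).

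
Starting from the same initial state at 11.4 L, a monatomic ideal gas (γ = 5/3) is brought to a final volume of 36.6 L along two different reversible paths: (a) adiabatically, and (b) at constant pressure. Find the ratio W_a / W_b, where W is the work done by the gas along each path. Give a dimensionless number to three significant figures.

W_a / W_b ≈ 0.367

Path (a) adiabatic: W = P₁V₁(1 − (V₁/V₂)^(γ−1))/(γ−1) → W_a/(P₁V₁) = 0.8108.
Path (b) isobaric: W = P₁(V₂ − V₁) → W_b/(P₁V₁) = 2.211.
W_a / W_b = 0.8108 / 2.211 = 0.3668.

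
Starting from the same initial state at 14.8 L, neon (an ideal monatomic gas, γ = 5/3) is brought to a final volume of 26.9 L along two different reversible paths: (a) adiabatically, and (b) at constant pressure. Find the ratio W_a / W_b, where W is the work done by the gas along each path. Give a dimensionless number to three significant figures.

W_a / W_b ≈ 0.603

Path (a) adiabatic: W = P₁V₁(1 − (V₁/V₂)^(γ−1))/(γ−1) → W_a/(P₁V₁) = 0.4928.
Path (b) isobaric: W = P₁(V₂ − V₁) → W_b/(P₁V₁) = 0.8176.
W_a / W_b = 0.4928 / 0.8176 = 0.6028.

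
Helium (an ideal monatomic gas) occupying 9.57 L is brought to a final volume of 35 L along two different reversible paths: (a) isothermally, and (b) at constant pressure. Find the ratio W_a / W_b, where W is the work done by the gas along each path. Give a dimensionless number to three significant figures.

Path (a) isothermal: W = P₁V₁ ln(V₂/V₁) → W_a/(P₁V₁) = 1.297.
Path (b) isobaric: W = P₁(V₂ − V₁) → W_b/(P₁V₁) = 2.657.
W_a / W_b = 1.297 / 2.657 = 0.488.

W_a / W_b ≈ 0.488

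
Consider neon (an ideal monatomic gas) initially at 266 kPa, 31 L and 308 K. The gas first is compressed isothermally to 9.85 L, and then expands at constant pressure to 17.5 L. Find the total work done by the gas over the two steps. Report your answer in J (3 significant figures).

Step 1 (isothermal): W = P₁V₁ ln(V₂/V₁) = (8246) ln(9.85/31) = -9454 J.
After step 1: P = 837.2 kPa, V = 9.85 L, T = 308 K.
Step 2 (isobaric): W = PΔV = (837.2 kPa)(17.5 − 9.85 L) = 6404 J.
W_total = -9454 + 6404 = -3050 J.

W_total ≈ -3050 J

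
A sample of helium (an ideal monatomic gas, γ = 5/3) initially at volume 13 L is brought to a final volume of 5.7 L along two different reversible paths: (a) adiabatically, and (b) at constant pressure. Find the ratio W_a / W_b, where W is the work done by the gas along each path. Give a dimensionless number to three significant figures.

Path (a) adiabatic: W = P₁V₁(1 − (V₁/V₂)^(γ−1))/(γ−1) → W_a/(P₁V₁) = -1.099.
Path (b) isobaric: W = P₁(V₂ − V₁) → W_b/(P₁V₁) = -0.5615.
W_a / W_b = -1.099 / -0.5615 = 1.957.

W_a / W_b ≈ 1.96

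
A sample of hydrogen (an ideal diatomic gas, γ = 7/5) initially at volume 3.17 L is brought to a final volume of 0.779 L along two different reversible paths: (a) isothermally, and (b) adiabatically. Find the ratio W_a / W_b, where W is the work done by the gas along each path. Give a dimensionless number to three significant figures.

Path (a) isothermal: W = P₁V₁ ln(V₂/V₁) → W_a/(P₁V₁) = -1.403.
Path (b) adiabatic: W = P₁V₁(1 − (V₁/V₂)^(γ−1))/(γ−1) → W_b/(P₁V₁) = -1.883.
W_a / W_b = -1.403 / -1.883 = 0.7454.

W_a / W_b ≈ 0.745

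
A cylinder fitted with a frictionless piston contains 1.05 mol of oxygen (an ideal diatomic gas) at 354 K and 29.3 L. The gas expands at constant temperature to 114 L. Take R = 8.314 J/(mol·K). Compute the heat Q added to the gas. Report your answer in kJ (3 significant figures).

Isothermal ⇒ ΔU = 0, so Q = W = nRT ln(V₂/V₁).
Q = (1.05)(8.314)(354) ln(114/29.3) = 3090 × 1.359 = 4199 J.

Q ≈ 4.20 kJ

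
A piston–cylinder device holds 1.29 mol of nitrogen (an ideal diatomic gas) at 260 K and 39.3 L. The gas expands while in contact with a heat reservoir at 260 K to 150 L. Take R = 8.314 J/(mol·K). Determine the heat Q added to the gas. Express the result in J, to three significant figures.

Q ≈ 3730 J

Isothermal ⇒ ΔU = 0, so Q = W = nRT ln(V₂/V₁).
Q = (1.29)(8.314)(260) ln(150/39.3) = 2789 × 1.339 = 3735 J.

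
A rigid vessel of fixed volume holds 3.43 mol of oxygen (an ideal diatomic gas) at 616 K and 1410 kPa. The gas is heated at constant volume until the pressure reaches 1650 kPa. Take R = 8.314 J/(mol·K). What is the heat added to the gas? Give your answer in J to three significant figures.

Constant volume ⇒ W = 0, so Q = ΔU = nCᵥΔT with Cᵥ = 5R/2 = 20.79 J/(mol·K).
At constant V, T₂/T₁ = P₂/P₁ ⇒ ΔT = T₁(P₂/P₁ − 1) = 616·(1650/1410 − 1) = 104.9 K.
ΔU = (3.43)(20.79)(104.9) = 7475 J.

Q ≈ 7480 J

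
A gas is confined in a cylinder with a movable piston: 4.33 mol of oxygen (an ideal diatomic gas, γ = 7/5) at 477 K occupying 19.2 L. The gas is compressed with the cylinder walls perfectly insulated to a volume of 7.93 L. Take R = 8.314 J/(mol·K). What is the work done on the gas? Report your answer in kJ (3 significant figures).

W ≈ 18.2 kJ

Adiabatic: TV^(γ−1) = const with γ = 7/5.
T₂ = T₁ (V₁/V₂)^(γ−1) = 477 × (19.2/7.93)^0.4 = 477 × 1.424 = 679.4 K.
W_by = nCᵥ(T₁ − T₂) = (4.33)(20.79)(477 − 679.4) = -18216 J.
Work on gas = −W_by = 18216 J.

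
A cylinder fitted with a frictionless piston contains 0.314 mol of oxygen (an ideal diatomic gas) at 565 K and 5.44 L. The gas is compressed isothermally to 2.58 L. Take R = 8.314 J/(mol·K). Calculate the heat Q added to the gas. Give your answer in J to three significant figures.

Q ≈ -1100 J

Isothermal ⇒ ΔU = 0, so Q = W = nRT ln(V₂/V₁).
Q = (0.314)(8.314)(565) ln(2.58/5.44) = 1475 × -0.746 = -1100 J.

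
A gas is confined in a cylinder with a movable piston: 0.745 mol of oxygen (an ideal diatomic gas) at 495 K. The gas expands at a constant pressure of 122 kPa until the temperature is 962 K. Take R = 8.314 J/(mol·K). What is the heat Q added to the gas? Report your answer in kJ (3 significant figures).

Q ≈ 10.1 kJ

Isobaric: W = nRΔT = (0.745)(8.314)(467) = 2893 J.
ΔU = nCᵥΔT with Cᵥ = 5R/2: ΔU = (0.745)(20.79)(467) = 7231 J.
Q = ΔU + W = 7231 + 2893 = 10124 J.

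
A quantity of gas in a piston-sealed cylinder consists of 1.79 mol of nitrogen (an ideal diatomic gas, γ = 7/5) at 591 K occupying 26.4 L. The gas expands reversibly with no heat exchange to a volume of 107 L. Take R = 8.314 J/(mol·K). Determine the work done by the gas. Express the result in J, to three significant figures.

Adiabatic: TV^(γ−1) = const with γ = 7/5.
T₂ = T₁ (V₁/V₂)^(γ−1) = 591 × (26.4/107)^0.4 = 591 × 0.5713 = 337.7 K.
W_by = nCᵥ(T₁ − T₂) = (1.79)(20.79)(591 − 337.7) = 9426 J.

W ≈ 9430 J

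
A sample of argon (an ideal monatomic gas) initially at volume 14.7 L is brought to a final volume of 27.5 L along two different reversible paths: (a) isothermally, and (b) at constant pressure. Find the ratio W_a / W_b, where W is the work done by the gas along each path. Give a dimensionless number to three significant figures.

W_a / W_b ≈ 0.719

Path (a) isothermal: W = P₁V₁ ln(V₂/V₁) → W_a/(P₁V₁) = 0.6263.
Path (b) isobaric: W = P₁(V₂ − V₁) → W_b/(P₁V₁) = 0.8707.
W_a / W_b = 0.6263 / 0.8707 = 0.7193.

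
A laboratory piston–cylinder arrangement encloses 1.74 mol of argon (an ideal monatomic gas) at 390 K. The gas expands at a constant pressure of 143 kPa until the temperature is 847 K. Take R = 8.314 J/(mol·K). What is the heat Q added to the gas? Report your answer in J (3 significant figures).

Isobaric: W = nRΔT = (1.74)(8.314)(457) = 6611 J.
ΔU = nCᵥΔT with Cᵥ = 3R/2: ΔU = (1.74)(12.47)(457) = 9917 J.
Q = ΔU + W = 9917 + 6611 = 16528 J.

Q ≈ 16500 J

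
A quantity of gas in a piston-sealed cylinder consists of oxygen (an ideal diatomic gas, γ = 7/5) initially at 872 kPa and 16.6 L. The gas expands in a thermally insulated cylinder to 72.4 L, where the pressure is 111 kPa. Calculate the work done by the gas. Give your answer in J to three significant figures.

Adiabatic: W = (P₁V₁ − P₂V₂)/(γ − 1) with γ = 7/5.
P₁V₁ = 14475 J, P₂V₂ = 8036 J.
W = (14475 − 8036) / 0.4 = 16097 J.

W ≈ 16100 J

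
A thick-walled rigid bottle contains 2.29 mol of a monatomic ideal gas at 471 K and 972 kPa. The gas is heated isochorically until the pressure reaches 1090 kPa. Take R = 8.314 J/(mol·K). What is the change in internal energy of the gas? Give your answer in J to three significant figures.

ΔU ≈ 1630 J

Constant volume ⇒ W = 0, so Q = ΔU = nCᵥΔT with Cᵥ = 3R/2 = 12.47 J/(mol·K).
At constant V, T₂/T₁ = P₂/P₁ ⇒ ΔT = T₁(P₂/P₁ − 1) = 471·(1090/972 − 1) = 57.18 K.
ΔU = (2.29)(12.47)(57.18) = 1633 J.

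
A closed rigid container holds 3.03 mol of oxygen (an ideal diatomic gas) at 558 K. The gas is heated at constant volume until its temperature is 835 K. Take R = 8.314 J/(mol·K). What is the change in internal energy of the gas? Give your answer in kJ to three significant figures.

Constant volume ⇒ W = 0, so Q = ΔU = nCᵥΔT with Cᵥ = 5R/2 = 20.79 J/(mol·K).
ΔU = (3.03)(20.79)(835 − 558) = 17445 J.

ΔU ≈ 17.4 kJ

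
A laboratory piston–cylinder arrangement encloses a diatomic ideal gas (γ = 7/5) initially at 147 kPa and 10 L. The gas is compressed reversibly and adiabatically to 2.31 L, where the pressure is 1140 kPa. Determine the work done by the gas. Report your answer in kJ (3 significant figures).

W ≈ -2.91 kJ

Adiabatic: W = (P₁V₁ − P₂V₂)/(γ − 1) with γ = 7/5.
P₁V₁ = 1470 J, P₂V₂ = 2633 J.
W = (1470 − 2633) / 0.4 = -2909 J.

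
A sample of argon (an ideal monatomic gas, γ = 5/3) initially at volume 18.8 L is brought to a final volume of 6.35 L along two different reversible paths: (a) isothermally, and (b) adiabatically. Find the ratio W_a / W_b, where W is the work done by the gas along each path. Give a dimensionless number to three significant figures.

Path (a) isothermal: W = P₁V₁ ln(V₂/V₁) → W_a/(P₁V₁) = -1.085.
Path (b) adiabatic: W = P₁V₁(1 − (V₁/V₂)^(γ−1))/(γ−1) → W_b/(P₁V₁) = -1.593.
W_a / W_b = -1.085 / -1.593 = 0.6815.

W_a / W_b ≈ 0.681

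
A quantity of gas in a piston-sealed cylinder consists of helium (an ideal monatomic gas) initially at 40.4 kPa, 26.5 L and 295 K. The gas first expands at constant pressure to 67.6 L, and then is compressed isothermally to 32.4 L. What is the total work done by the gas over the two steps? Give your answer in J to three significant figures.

Step 1 (isobaric): W = PΔV = (40.4 kPa)(67.6 − 26.5 L) = 1660 J.
After step 1: P = 40.4 kPa, V = 67.6 L, T = 752.5 K.
Step 2 (isothermal): W = P₁V₁ ln(V₂/V₁) = (2731) ln(32.4/67.6) = -2009 J.
W_total = 1660 − 2009 = -348.1 J.

W_total ≈ -348 J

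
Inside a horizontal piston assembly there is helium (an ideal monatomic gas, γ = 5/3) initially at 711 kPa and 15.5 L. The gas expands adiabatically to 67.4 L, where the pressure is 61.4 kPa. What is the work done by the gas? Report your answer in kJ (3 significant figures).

Adiabatic: W = (P₁V₁ − P₂V₂)/(γ − 1) with γ = 5/3.
P₁V₁ = 11020 J, P₂V₂ = 4138 J.
W = (11020 − 4138) / 0.6667 = 10323 J.

W ≈ 10.3 kJ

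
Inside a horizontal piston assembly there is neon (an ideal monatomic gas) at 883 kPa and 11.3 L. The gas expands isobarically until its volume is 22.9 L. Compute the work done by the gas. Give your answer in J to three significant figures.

W ≈ 10200 J

Isobaric: W = P ΔV.
W = (883 kPa)(22.9 − 11.3 L) = (883)(11.6) = 10243 J.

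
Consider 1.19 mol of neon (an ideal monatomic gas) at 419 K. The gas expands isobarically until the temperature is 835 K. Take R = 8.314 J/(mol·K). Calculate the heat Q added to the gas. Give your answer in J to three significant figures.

Isobaric: W = nRΔT = (1.19)(8.314)(416) = 4116 J.
ΔU = nCᵥΔT with Cᵥ = 3R/2: ΔU = (1.19)(12.47)(416) = 6174 J.
Q = ΔU + W = 6174 + 4116 = 10289 J.

Q ≈ 10300 J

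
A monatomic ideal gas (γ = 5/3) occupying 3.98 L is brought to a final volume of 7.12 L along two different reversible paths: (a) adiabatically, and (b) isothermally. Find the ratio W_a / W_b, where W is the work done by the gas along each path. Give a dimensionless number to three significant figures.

Path (a) adiabatic: W = P₁V₁(1 − (V₁/V₂)^(γ−1))/(γ−1) → W_a/(P₁V₁) = 0.4821.
Path (b) isothermal: W = P₁V₁ ln(V₂/V₁) → W_b/(P₁V₁) = 0.5816.
W_a / W_b = 0.4821 / 0.5816 = 0.8289.

W_a / W_b ≈ 0.829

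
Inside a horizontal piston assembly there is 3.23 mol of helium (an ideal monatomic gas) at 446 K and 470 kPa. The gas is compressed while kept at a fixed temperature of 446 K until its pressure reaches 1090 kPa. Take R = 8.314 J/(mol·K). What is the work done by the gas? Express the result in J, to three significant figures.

Isothermal process: W = nRT ln(V₂/V₁) = nRT ln(P₁/P₂).
W = (3.23)(8.314)(446) × ln(470/1090)
  = 11977 × ln(0.4312) = 11977 × -0.8412
W_by_gas = -10075 J.

W ≈ -10100 J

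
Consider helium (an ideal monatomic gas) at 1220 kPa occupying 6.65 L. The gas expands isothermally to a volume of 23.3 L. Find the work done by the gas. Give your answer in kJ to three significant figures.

W ≈ 10.2 kJ

Isothermal: W = nRT ln(V₂/V₁) = P₁V₁ ln(V₂/V₁).
P₁V₁ = (1220 kPa)(6.65 L) = 8113 J.
W = 8113 × ln(23.3/6.65) = 8113 × 1.254
W_by_gas = 10172 J.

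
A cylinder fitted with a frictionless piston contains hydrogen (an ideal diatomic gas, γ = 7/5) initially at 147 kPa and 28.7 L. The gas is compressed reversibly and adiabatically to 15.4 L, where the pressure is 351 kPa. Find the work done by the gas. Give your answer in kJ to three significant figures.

W ≈ -2.97 kJ

Adiabatic: W = (P₁V₁ − P₂V₂)/(γ − 1) with γ = 7/5.
P₁V₁ = 4219 J, P₂V₂ = 5405 J.
W = (4219 − 5405) / 0.4 = -2966 J.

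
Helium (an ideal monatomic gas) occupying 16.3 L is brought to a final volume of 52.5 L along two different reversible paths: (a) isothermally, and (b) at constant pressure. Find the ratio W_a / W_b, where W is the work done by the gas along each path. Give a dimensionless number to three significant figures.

Path (a) isothermal: W = P₁V₁ ln(V₂/V₁) → W_a/(P₁V₁) = 1.17.
Path (b) isobaric: W = P₁(V₂ − V₁) → W_b/(P₁V₁) = 2.221.
W_a / W_b = 1.17 / 2.221 = 0.5267.

W_a / W_b ≈ 0.527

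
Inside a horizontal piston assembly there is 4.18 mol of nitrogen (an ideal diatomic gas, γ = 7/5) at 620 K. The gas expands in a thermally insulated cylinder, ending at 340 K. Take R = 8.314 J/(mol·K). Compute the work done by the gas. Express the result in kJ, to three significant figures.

Adiabatic ⇒ Q = 0, so W_by = −ΔU = nCᵥ(T₁ − T₂).
Cᵥ = 5R/2 = 20.79 J/(mol·K).
W = (4.18)(20.79)(620 − 340) = 24327 J.

W ≈ 24.3 kJ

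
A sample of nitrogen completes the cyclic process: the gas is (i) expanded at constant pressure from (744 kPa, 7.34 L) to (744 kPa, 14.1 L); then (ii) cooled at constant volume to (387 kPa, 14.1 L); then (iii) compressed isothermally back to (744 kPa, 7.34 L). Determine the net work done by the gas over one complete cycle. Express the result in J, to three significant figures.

Leg (i): W = PΔV = (744)(14.1 − 7.34) = 5029 J.
Leg (ii): W = 0.
Leg (iii): W = PᵢVᵢ ln(V_f/Vᵢ) = (5457) ln(7.34/14.1) = -3562 J.
W_net = 5029 − 3562 = 1467 J.

W_net ≈ 1470 J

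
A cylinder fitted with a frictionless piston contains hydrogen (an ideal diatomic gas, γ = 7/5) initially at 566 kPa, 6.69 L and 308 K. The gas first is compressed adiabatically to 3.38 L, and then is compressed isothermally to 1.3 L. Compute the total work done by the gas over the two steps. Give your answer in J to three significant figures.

Step 1 (adiabatic): W = (P₁V₁ − P₂V₂)/(γ−1) = (3787 − 4976)/0.4 = -2973 J.
After step 1: P = 1472 kPa, V = 3.38 L, T = 404.7 K.
Step 2 (isothermal): W = P₁V₁ ln(V₂/V₁) = (4976) ln(1.3/3.38) = -4754 J.
W_total = -2973 − 4754 = -7727 J.

W_total ≈ -7730 J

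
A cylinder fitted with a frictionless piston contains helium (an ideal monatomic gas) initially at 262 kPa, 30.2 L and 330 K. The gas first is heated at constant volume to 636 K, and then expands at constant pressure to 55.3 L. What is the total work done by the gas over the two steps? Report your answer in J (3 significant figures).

Step 1 (isochoric): W = 0 (constant volume).
After step 1: P = 504.9 kPa (V unchanged).
Step 2 (isobaric): W = PΔV = (504.9 kPa)(55.3 − 30.2 L) = 12674 J.
W_total = 0 + 12674 = 12674 J.

W_total ≈ 12700 J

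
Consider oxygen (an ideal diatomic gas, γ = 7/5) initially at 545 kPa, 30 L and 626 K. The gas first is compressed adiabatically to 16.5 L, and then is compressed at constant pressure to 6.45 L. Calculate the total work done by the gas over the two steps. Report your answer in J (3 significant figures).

W_total ≈ -23700 J

Step 1 (adiabatic): W = (P₁V₁ − P₂V₂)/(γ−1) = (16350 − 20767)/0.4 = -11042 J.
After step 1: P = 1259 kPa, V = 16.5 L, T = 795.1 K.
Step 2 (isobaric): W = PΔV = (1259 kPa)(6.45 − 16.5 L) = -12649 J.
W_total = -11042 − 12649 = -23691 J.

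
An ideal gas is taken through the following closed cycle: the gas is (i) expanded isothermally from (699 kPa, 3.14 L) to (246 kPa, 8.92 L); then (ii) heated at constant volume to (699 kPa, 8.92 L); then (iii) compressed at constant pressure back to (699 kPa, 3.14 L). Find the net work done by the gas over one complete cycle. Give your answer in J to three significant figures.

W_net ≈ -1750 J

Leg (i): W = PᵢVᵢ ln(V_f/Vᵢ) = (2195) ln(8.92/3.14) = 2292 J.
Leg (ii): W = 0.
Leg (iii): W = PΔV = (699)(3.14 − 8.92) = -4040 J.
W_net = 2292 − 4040 = -1749 J.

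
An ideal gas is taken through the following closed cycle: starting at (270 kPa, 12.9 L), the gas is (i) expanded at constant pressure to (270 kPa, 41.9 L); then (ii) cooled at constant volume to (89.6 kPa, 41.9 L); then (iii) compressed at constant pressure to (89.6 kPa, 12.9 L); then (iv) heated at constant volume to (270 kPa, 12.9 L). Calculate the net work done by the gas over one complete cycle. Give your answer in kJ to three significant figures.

W_net ≈ 5.23 kJ

Constant-volume legs do no work.
W(i) = (270)(41.9 − 12.9) = 7830 J; W(iii) = (89.6)(12.9 − 41.9) = -2598 J.
W_net = 7830 − 2598 = 5232 J (the clockwise enclosed area).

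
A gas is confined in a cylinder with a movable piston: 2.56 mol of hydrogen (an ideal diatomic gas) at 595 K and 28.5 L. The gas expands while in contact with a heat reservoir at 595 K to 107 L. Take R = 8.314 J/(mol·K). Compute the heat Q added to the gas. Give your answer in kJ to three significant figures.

Q ≈ 16.8 kJ

Isothermal ⇒ ΔU = 0, so Q = W = nRT ln(V₂/V₁).
Q = (2.56)(8.314)(595) ln(107/28.5) = 12664 × 1.323 = 16753 J.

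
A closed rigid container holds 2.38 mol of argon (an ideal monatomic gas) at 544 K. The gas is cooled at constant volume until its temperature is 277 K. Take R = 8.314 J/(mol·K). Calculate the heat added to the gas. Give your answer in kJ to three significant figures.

Constant volume ⇒ W = 0, so Q = ΔU = nCᵥΔT with Cᵥ = 3R/2 = 12.47 J/(mol·K).
ΔU = (2.38)(12.47)(277 − 544) = -7925 J.

Q ≈ -7.92 kJ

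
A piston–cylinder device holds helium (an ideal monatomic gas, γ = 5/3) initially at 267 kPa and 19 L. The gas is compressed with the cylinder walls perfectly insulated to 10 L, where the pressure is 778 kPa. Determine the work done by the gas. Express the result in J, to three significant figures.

W ≈ -4060 J

Adiabatic: W = (P₁V₁ − P₂V₂)/(γ − 1) with γ = 5/3.
P₁V₁ = 5073 J, P₂V₂ = 7780 J.
W = (5073 − 7780) / 0.6667 = -4060 J.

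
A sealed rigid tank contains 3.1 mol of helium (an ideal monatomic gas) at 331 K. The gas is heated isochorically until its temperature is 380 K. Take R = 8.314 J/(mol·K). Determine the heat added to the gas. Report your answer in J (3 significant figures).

Constant volume ⇒ W = 0, so Q = ΔU = nCᵥΔT with Cᵥ = 3R/2 = 12.47 J/(mol·K).
ΔU = (3.1)(12.47)(380 − 331) = 1894 J.

Q ≈ 1890 J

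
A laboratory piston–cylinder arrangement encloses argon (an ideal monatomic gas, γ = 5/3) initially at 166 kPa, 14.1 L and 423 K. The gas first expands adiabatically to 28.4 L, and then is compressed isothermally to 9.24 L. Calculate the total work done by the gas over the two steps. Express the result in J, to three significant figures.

Step 1 (adiabatic): W = (P₁V₁ − P₂V₂)/(γ−1) = (2341 − 1468)/0.667 = 1310 J.
After step 1: P = 51.67 kPa, V = 28.4 L, T = 265.2 K.
Step 2 (isothermal): W = P₁V₁ ln(V₂/V₁) = (1468) ln(9.24/28.4) = -1648 J.
W_total = 1310 − 1648 = -338.3 J.

W_total ≈ -338 J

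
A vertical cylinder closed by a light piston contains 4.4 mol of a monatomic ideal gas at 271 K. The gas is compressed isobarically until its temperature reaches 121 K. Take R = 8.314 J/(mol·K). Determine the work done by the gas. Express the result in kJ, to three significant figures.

W ≈ -5.49 kJ

Isobaric: W = P ΔV = nR ΔT.
W = (4.4)(8.314)(121 − 271) = -5487 J.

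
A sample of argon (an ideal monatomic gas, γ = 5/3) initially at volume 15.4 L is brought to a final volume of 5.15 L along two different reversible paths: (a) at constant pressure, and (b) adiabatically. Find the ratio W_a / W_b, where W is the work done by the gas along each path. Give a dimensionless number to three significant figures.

Path (a) isobaric: W = P₁(V₂ − V₁) → W_a/(P₁V₁) = -0.6656.
Path (b) adiabatic: W = P₁V₁(1 − (V₁/V₂)^(γ−1))/(γ−1) → W_b/(P₁V₁) = -1.613.
W_a / W_b = -0.6656 / -1.613 = 0.4125.

W_a / W_b ≈ 0.413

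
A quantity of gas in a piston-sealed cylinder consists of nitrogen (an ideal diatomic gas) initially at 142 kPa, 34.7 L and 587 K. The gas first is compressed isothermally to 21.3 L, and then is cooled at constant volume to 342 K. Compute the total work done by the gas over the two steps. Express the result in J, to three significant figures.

Step 1 (isothermal): W = P₁V₁ ln(V₂/V₁) = (4927) ln(21.3/34.7) = -2405 J.
Step 2 (isochoric): W = 0 (constant volume).
W_total = -2405 + 0 = -2405 J.

W_total ≈ -2400 J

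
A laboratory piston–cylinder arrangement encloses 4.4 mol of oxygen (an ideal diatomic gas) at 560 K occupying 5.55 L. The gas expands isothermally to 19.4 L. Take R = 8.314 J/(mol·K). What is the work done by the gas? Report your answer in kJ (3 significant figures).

W ≈ 25.6 kJ

Isothermal: W = nRT ln(V₂/V₁).
W = (4.4)(8.314)(560) × ln(19.4/5.55)
  = 20486 × 1.251
W_by_gas = 25637 J.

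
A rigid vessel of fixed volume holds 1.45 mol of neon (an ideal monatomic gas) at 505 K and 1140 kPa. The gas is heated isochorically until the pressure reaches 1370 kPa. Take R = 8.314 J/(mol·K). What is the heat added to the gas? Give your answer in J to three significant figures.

Q ≈ 1840 J

Constant volume ⇒ W = 0, so Q = ΔU = nCᵥΔT with Cᵥ = 3R/2 = 12.47 J/(mol·K).
At constant V, T₂/T₁ = P₂/P₁ ⇒ ΔT = T₁(P₂/P₁ − 1) = 505·(1370/1140 − 1) = 101.9 K.
ΔU = (1.45)(12.47)(101.9) = 1842 J.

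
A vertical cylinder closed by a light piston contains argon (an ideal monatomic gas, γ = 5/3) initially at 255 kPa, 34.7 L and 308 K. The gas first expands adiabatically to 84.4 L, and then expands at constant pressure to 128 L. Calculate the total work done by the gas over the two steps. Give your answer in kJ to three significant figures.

Step 1 (adiabatic): W = (P₁V₁ − P₂V₂)/(γ−1) = (8848 − 4892)/0.667 = 5934 J.
After step 1: P = 57.97 kPa, V = 84.4 L, T = 170.3 K.
Step 2 (isobaric): W = PΔV = (57.97 kPa)(128 − 84.4 L) = 2527 J.
W_total = 5934 + 2527 = 8461 J.

W_total ≈ 8.46 kJ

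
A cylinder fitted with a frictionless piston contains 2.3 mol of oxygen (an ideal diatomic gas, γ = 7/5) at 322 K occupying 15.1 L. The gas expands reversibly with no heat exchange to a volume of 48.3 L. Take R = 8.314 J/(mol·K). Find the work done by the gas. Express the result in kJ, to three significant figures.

W ≈ 5.73 kJ

Adiabatic: TV^(γ−1) = const with γ = 7/5.
T₂ = T₁ (V₁/V₂)^(γ−1) = 322 × (15.1/48.3)^0.4 = 322 × 0.6281 = 202.2 K.
W_by = nCᵥ(T₁ − T₂) = (2.3)(20.79)(322 − 202.2) = 5725 J.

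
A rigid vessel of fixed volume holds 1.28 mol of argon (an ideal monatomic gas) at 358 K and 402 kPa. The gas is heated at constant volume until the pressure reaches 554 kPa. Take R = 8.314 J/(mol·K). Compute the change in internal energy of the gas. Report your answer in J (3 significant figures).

ΔU ≈ 2160 J

Constant volume ⇒ W = 0, so Q = ΔU = nCᵥΔT with Cᵥ = 3R/2 = 12.47 J/(mol·K).
At constant V, T₂/T₁ = P₂/P₁ ⇒ ΔT = T₁(P₂/P₁ − 1) = 358·(554/402 − 1) = 135.4 K.
ΔU = (1.28)(12.47)(135.4) = 2161 J.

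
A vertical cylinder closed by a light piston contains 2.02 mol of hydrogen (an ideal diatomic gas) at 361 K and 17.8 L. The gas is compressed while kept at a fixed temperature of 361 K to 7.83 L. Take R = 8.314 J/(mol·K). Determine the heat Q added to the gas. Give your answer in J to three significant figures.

Isothermal ⇒ ΔU = 0, so Q = W = nRT ln(V₂/V₁).
Q = (2.02)(8.314)(361) ln(7.83/17.8) = 6063 × -0.8212 = -4979 J.

Q ≈ -4980 J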